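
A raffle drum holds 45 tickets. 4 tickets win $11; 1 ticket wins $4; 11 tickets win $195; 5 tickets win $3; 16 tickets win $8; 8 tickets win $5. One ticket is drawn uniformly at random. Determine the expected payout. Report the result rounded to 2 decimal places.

$52.80

E[payout] = (4/45)·11 + (1/45)·4 + (11/45)·195 + (5/45)·3 + (16/45)·8 + (8/45)·5 = 264/5
≈ $52.80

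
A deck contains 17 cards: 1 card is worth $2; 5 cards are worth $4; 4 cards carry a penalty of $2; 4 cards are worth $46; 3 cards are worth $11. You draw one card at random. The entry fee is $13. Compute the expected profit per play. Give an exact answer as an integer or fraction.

E[payout] = (1/17)·2 + (5/17)·4 + (4/17)·(-2) + (4/17)·46 + (3/17)·11 = 231/17
Expected profit = 231/17 − 13 = 10/17

10/17 dollars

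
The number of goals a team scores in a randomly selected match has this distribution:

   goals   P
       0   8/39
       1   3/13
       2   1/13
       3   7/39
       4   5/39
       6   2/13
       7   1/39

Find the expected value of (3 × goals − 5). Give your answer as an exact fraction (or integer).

E[3x-5] = (8/39)·(-5) + (3/13)·(-2) + (1/13)·1 + (7/39)·4 + (5/39)·7 + (2/13)·13 + (1/39)·16
     = 34/13

34/13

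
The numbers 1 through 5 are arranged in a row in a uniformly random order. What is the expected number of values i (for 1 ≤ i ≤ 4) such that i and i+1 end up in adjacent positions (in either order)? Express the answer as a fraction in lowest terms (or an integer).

For each i ∈ {1,…,4}, let Xᵢ = 1 if i and i+1 are adjacent. P(Xᵢ=1) = 2·(5−1)!/5! = 2/5.
By linearity, E[ΣXᵢ] = (4)·(2/5) = 8/5.

8/5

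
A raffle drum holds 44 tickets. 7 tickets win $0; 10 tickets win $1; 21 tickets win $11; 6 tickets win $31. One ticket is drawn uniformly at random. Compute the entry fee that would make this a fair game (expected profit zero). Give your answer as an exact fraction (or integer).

E[payout] = (7/44)·0 + (10/44)·1 + (21/44)·11 + (6/44)·31 = 427/44
Fair fee = E[payout] = 427/44

427/44 dollars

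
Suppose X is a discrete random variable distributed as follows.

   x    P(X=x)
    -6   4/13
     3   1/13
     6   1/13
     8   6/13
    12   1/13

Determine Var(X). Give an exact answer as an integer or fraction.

E[X] = (4/13)·(-6) + (1/13)·3 + (1/13)·6 + (6/13)·8 + (1/13)·12 = 45/13
E[X²] = (4/13)·36 + (1/13)·9 + (1/13)·36 + (6/13)·64 + (1/13)·144 = 717/13
Var(X) = 717/13 − (45/13)² = 7296/169

7296/169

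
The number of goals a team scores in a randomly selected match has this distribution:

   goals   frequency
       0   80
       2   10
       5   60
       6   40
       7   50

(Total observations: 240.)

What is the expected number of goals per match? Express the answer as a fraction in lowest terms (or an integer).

91/24

Total = 240, so P(goals=0) = 80/240, etc.
E[X] = (1/3)·0 + (1/24)·2 + (1/4)·5 + (1/6)·6 + (5/24)·7
     = 91/24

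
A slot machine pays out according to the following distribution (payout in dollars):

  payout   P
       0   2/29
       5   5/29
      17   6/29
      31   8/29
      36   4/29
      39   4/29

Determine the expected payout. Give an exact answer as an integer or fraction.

E[X] = (2/29)·0 + (5/29)·5 + (6/29)·17 + (8/29)·31 + (4/29)·36 + (4/29)·39
     = 675/29

675/29 dollars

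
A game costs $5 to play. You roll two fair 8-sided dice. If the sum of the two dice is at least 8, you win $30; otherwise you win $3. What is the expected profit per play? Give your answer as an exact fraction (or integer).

1033/64 dollars

E[payout] = (21/64)·3 + (43/64)·30 = 1353/64
Expected profit = 1353/64 − 5 = 1033/64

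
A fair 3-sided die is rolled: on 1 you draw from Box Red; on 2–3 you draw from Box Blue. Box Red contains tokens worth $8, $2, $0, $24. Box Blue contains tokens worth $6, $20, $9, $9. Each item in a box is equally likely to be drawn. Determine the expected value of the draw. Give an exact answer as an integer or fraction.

61/6 dollars

E[X | Box Red] = (8 + 2 + 0 + 24)/4 = 17/2
E[X | Box Blue] = (6 + 20 + 9 + 9)/4 = 11
E[X] = (1/3)·17/2 + (2/3)·11 = 61/6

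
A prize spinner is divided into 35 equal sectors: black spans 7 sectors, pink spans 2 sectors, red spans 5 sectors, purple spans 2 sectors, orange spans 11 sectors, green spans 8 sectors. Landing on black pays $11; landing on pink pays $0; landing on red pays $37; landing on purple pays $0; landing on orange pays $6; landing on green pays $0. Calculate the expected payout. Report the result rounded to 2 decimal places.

E[payout] = (7/35)·11 + (2/35)·0 + (5/35)·37 + (2/35)·0 + (11/35)·6 + (8/35)·0 = 328/35
≈ $9.37

$9.37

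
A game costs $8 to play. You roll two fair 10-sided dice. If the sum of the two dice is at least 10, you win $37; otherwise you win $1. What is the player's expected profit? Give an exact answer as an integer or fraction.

401/25 dollars

E[payout] = (9/25)·1 + (16/25)·37 = 601/25
Expected profit = 601/25 − 8 = 401/25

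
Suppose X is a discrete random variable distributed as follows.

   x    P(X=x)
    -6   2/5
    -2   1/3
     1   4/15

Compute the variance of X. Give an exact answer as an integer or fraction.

204/25

E[X] = (2/5)·(-6) + (1/3)·(-2) + (4/15)·1 = -14/5
E[X²] = (2/5)·36 + (1/3)·4 + (4/15)·1 = 16
Var(X) = 16 − (-14/5)² = 204/25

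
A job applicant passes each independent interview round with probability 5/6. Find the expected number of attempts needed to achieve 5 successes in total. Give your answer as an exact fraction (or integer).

By linearity (sum of 5 independent geometric waits), E[trials] = 5/p = 5/(5/6) = 6.

6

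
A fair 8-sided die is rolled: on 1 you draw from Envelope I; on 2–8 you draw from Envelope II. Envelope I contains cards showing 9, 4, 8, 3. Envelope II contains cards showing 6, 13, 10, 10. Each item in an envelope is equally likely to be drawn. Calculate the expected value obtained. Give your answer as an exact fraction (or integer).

E[X | Envelope I] = (9 + 4 + 8 + 3)/4 = 6
E[X | Envelope II] = (6 + 13 + 10 + 10)/4 = 39/4
E[X] = (1/8)·6 + (7/8)·39/4 = 297/32

297/32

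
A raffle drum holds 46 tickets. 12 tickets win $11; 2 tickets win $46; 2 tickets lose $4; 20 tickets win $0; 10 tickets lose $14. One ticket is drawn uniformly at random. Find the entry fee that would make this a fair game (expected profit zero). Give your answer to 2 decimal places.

$1.65

E[payout] = (12/46)·11 + (2/46)·46 + (2/46)·(-4) + (20/46)·0 + (10/46)·(-14) = 38/23
Fair fee = E[payout] = 38/23 ≈ $1.65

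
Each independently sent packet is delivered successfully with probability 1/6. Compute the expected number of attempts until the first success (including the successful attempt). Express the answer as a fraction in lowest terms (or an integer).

6

For a geometric distribution, E[trials] = 1/p = 1/(1/6) = 6.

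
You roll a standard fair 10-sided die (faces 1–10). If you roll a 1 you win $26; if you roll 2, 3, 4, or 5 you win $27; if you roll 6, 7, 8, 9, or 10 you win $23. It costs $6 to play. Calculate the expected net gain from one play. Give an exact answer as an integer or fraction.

189/10 dollars

E[payout] = (1/2)·23 + (1/10)·26 + (2/5)·27 = 249/10
Expected profit = 249/10 − 6 = 189/10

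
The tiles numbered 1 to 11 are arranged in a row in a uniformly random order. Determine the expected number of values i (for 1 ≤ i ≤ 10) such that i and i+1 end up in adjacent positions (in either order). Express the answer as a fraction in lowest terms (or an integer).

20/11

For each i ∈ {1,…,10}, let Xᵢ = 1 if i and i+1 are adjacent. P(Xᵢ=1) = 2·(11−1)!/11! = 2/11.
By linearity, E[ΣXᵢ] = (10)·(2/11) = 20/11.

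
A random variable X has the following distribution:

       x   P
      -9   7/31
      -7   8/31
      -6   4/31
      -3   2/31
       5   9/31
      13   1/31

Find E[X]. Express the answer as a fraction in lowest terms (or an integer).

E[X] = (7/31)·(-9) + (8/31)·(-7) + (4/31)·(-6) + (2/31)·(-3) + (9/31)·5 + (1/31)·13
     = -91/31

-91/31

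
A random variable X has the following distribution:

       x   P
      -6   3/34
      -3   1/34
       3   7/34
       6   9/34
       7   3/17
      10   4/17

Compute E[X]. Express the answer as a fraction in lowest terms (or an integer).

E[X] = (3/34)·(-6) + (1/34)·(-3) + (7/34)·3 + (9/34)·6 + (3/17)·7 + (4/17)·10
     = 88/17

88/17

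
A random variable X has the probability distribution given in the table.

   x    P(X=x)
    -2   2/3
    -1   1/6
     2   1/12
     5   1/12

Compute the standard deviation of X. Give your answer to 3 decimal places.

2.100

E[X] = -11/12, E[X²] = 21/4
Var(X) = E[X²] − (E[X])² = 21/4 − 121/144 = 635/144
SD(X) = √(635/144) ≈ 2.100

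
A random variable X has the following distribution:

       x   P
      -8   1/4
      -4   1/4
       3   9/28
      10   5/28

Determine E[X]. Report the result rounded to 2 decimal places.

E[X] = (1/4)·(-8) + (1/4)·(-4) + (9/28)·3 + (5/28)·10
     = -1/4 ≈ -0.25

-0.25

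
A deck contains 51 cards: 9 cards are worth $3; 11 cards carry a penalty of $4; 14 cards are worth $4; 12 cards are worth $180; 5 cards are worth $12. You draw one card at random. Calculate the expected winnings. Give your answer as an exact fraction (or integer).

753/17 dollars

E[payout] = (9/51)·3 + (11/51)·(-4) + (14/51)·4 + (12/51)·180 + (5/51)·12 = 753/17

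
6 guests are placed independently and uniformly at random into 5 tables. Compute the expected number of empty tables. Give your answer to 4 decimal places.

Let Xⱼ=1 if table j is empty. P(Xⱼ=1) = ((5-1)/5)^6 = 4096/15625.
By linearity, E[#empty] = 5·4096/15625 = 4096/3125.
≈ 1.3107

1.3107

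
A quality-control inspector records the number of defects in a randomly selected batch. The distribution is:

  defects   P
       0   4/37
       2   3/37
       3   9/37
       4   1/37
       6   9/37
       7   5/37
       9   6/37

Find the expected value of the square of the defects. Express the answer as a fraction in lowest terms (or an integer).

1164/37

E[X²] = (4/37)·0 + (3/37)·4 + (9/37)·9 + (1/37)·16 + (9/37)·36 + (5/37)·49 + (6/37)·81
     = 1164/37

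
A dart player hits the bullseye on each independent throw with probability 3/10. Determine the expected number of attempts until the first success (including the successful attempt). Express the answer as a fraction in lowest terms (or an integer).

10/3

For a geometric distribution, E[trials] = 1/p = 1/(3/10) = 10/3.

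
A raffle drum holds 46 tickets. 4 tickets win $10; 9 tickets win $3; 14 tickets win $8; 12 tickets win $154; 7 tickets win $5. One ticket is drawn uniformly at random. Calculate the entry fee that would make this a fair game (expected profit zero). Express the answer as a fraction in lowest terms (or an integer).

1031/23 dollars

E[payout] = (4/46)·10 + (9/46)·3 + (14/46)·8 + (12/46)·154 + (7/46)·5 = 1031/23
Fair fee = E[payout] = 1031/23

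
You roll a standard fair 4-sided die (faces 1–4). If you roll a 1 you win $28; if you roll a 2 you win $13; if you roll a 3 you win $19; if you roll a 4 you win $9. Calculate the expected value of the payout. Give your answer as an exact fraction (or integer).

E[payout] = (1/4)·9 + (1/4)·13 + (1/4)·19 + (1/4)·28 = 69/4

69/4 dollars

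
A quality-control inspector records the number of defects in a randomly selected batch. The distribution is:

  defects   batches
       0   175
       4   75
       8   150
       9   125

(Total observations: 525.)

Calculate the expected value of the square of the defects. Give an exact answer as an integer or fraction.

279/7

Total = 525, so P(defects=0) = 175/525, etc.
E[X²] = (1/3)·0 + (1/7)·16 + (2/7)·64 + (5/21)·81
     = 279/7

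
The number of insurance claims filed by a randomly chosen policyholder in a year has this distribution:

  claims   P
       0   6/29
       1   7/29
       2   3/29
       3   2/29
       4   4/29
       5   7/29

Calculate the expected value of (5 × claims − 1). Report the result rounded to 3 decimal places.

11.069

E[5x-1] = (6/29)·(-1) + (7/29)·4 + (3/29)·9 + (2/29)·14 + (4/29)·19 + (7/29)·24
     = 321/29 ≈ 11.069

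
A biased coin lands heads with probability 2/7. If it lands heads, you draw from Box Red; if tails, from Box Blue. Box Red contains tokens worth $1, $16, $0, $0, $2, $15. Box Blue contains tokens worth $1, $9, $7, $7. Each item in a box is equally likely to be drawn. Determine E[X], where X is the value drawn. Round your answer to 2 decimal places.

E[X | Box Red] = (1 + 16 + 0 + 0 + 2 + 15)/6 = 17/3
E[X | Box Blue] = (1 + 9 + 7 + 7)/4 = 6
E[X] = (2/7)·17/3 + (5/7)·6 = 124/21 ≈ 5.90

$5.90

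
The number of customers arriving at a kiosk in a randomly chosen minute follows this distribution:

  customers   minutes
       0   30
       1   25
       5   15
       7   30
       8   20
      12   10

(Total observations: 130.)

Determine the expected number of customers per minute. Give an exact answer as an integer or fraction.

Total = 130, so P(customers=0) = 30/130, etc.
E[X] = (3/13)·0 + (5/26)·1 + (3/26)·5 + (3/13)·7 + (2/13)·8 + (1/13)·12
     = 59/13

59/13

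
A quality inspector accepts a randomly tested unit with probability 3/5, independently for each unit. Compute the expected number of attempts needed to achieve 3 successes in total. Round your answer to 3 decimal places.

5.000

By linearity (sum of 3 independent geometric waits), E[trials] = 3/p = 3/(3/5) = 5.
≈ 5.000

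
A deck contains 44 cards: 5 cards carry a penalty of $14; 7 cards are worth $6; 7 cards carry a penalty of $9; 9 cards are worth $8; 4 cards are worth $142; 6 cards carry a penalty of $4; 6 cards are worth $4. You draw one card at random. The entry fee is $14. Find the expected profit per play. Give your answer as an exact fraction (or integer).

E[payout] = (5/44)·(-14) + (7/44)·6 + (7/44)·(-9) + (9/44)·8 + (4/44)·142 + (6/44)·(-4) + (6/44)·4 = 549/44
Expected profit = 549/44 − 14 = -67/44

-67/44 dollars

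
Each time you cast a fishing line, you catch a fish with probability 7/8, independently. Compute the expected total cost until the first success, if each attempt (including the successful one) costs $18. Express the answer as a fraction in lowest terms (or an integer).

144/7 dollars

E[#attempts] = 1/p = 8/7; E[cost] = 18·8/7 = 144/7.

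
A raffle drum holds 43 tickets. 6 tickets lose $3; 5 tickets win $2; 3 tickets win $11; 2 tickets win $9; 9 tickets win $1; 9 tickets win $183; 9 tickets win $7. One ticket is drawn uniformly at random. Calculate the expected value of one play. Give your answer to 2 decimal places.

E[payout] = (6/43)·(-3) + (5/43)·2 + (3/43)·11 + (2/43)·9 + (9/43)·1 + (9/43)·183 + (9/43)·7 = 1762/43
≈ $40.98

$40.98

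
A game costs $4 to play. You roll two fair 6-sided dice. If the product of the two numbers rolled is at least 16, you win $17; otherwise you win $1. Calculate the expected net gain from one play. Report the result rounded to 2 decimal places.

E[payout] = (25/36)·1 + (11/36)·17 = 53/9
Expected profit = 53/9 − 4 = 17/9 ≈ $1.89

$1.89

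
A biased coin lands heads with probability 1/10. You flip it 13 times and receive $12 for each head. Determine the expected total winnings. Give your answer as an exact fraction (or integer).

78/5 dollars

E[#heads] = 13·1/10 = 13/10 (linearity over flips).
E[winnings] = 12·13/10 = 78/5.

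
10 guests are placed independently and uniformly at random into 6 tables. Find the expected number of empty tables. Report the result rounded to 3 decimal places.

Let Xⱼ=1 if table j is empty. P(Xⱼ=1) = ((6-1)/6)^10 = 9765625/60466176.
By linearity, E[#empty] = 6·9765625/60466176 = 9765625/10077696.
≈ 0.969

0.969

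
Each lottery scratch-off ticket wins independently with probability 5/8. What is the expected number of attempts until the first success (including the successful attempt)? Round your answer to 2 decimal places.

For a geometric distribution, E[trials] = 1/p = 1/(5/8) = 8/5.
≈ 1.60

1.60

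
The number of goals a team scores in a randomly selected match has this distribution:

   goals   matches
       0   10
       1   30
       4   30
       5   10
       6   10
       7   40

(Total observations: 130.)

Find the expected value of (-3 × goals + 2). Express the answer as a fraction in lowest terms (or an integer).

Total = 130, so P(goals=0) = 10/130, etc.
E[-3x+2] = (1/13)·2 + (3/13)·(-1) + (3/13)·(-10) + (1/13)·(-13) + (1/13)·(-16) + (4/13)·(-19)
     = -136/13

-136/13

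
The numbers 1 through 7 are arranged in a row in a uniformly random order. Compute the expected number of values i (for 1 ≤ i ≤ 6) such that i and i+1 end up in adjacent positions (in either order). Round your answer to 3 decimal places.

For each i ∈ {1,…,6}, let Xᵢ = 1 if i and i+1 are adjacent. P(Xᵢ=1) = 2·(7−1)!/7! = 2/7.
By linearity, E[ΣXᵢ] = (6)·(2/7) = 12/7.
≈ 1.714

1.714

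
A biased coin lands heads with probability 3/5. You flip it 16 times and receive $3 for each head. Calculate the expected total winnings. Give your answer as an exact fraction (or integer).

E[#heads] = 16·3/5 = 48/5 (linearity over flips).
E[winnings] = 3·48/5 = 144/5.

144/5 dollars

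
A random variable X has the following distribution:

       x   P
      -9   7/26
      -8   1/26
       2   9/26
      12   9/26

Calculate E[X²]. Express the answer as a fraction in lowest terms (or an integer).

E[X²] = (7/26)·81 + (1/26)·64 + (9/26)·4 + (9/26)·144
     = 151/2

151/2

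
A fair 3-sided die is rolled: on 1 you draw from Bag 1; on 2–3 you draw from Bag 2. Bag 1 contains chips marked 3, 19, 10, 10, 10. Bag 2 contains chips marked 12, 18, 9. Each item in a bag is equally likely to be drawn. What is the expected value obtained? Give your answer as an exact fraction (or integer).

E[X | Bag 1] = (3 + 19 + 10 + 10 + 10)/5 = 52/5
E[X | Bag 2] = (12 + 18 + 9)/3 = 13
E[X] = (1/3)·52/5 + (2/3)·13 = 182/15

182/15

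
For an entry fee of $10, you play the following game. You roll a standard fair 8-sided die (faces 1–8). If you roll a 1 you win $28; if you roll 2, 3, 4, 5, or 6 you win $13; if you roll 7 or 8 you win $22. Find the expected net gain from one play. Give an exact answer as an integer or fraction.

57/8 dollars

E[payout] = (5/8)·13 + (1/4)·22 + (1/8)·28 = 137/8
Expected profit = 137/8 − 10 = 57/8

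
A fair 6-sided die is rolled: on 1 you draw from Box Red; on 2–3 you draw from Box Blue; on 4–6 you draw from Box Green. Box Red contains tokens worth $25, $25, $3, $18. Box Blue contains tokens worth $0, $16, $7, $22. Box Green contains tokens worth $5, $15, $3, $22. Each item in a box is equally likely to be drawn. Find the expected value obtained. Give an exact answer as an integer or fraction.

37/3 dollars

E[X | Box Red] = (25 + 25 + 3 + 18)/4 = 71/4
E[X | Box Blue] = (0 + 16 + 7 + 22)/4 = 45/4
E[X | Box Green] = (5 + 15 + 3 + 22)/4 = 45/4
E[X] = (1/6)·71/4 + (1/3)·45/4 + (1/2)·45/4 = 37/3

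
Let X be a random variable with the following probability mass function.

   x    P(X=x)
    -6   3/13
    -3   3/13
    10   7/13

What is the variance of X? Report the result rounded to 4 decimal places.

53.2899

E[X] = (3/13)·(-6) + (3/13)·(-3) + (7/13)·10 = 43/13
E[X²] = (3/13)·36 + (3/13)·9 + (7/13)·100 = 835/13
Var(X) = 835/13 − (43/13)² = 9006/169 ≈ 53.2899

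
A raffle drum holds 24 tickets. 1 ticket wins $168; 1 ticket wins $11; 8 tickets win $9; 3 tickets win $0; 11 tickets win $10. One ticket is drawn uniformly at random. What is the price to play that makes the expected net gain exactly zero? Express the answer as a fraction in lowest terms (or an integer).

361/24 dollars

E[payout] = (1/24)·168 + (1/24)·11 + (8/24)·9 + (3/24)·0 + (11/24)·10 = 361/24
Fair fee = E[payout] = 361/24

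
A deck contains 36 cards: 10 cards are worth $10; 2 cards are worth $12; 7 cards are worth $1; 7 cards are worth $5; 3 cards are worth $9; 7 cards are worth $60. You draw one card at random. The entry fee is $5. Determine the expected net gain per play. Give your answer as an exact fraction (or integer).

433/36 dollars

E[payout] = (10/36)·10 + (2/36)·12 + (7/36)·1 + (7/36)·5 + (3/36)·9 + (7/36)·60 = 613/36
Expected profit = 613/36 − 5 = 433/36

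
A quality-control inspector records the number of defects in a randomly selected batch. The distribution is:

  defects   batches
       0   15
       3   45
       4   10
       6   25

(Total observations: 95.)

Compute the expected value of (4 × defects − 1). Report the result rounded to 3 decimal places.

12.684

Total = 95, so P(defects=0) = 15/95, etc.
E[4x-1] = (3/19)·(-1) + (9/19)·11 + (2/19)·15 + (5/19)·23
     = 241/19 ≈ 12.684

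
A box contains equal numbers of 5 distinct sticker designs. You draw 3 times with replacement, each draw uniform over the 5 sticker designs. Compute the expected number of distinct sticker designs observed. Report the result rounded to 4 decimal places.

Let Xⱼ=1 if type j appears at least once. P(Xⱼ=1) = 1 − ((5−1)/5)^3 = 61/125.
E[#distinct] = 5·61/125 = 61/25.
≈ 2.4400

2.4400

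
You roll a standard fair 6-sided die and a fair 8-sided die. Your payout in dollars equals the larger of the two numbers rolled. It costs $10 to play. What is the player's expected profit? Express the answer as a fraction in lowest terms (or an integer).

Distribution of the larger of the two numbers rolled: 1 w.p. 1/48, 2 w.p. 1/16, 3 w.p. 5/48, 4 w.p. 7/48, 5 w.p. 3/16, 6 w.p. 11/48, …
E[payout] = (1/48)·1 + (1/16)·2 + (5/48)·3 + (7/48)·4 + (3/16)·5 + (11/48)·6 + (1/8)·7 + (1/8)·8 = 251/48
Expected profit = 251/48 − 10 = -229/48

-229/48 dollars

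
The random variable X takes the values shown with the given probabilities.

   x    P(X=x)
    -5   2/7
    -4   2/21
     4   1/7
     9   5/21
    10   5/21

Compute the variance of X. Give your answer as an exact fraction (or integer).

6358/147

E[X] = (2/7)·(-5) + (2/21)·(-4) + (1/7)·4 + (5/21)·9 + (5/21)·10 = 23/7
E[X²] = (2/7)·25 + (2/21)·16 + (1/7)·16 + (5/21)·81 + (5/21)·100 = 1135/21
Var(X) = 1135/21 − (23/7)² = 6358/147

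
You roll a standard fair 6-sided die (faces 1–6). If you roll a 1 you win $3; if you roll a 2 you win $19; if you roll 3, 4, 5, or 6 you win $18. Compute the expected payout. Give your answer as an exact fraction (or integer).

E[payout] = (1/6)·3 + (2/3)·18 + (1/6)·19 = 47/3

47/3 dollars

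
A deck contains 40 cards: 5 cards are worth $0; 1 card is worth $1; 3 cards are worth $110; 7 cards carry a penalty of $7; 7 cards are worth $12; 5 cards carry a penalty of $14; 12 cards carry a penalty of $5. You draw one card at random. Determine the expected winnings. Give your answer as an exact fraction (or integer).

E[payout] = (5/40)·0 + (1/40)·1 + (3/40)·110 + (7/40)·(-7) + (7/40)·12 + (5/40)·(-14) + (12/40)·(-5) = 59/10

59/10 dollars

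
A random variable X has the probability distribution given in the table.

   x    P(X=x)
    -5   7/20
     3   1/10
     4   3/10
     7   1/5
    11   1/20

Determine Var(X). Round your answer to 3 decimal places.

E[X] = (7/20)·(-5) + (1/10)·3 + (3/10)·4 + (1/5)·7 + (1/20)·11 = 17/10
E[X²] = (7/20)·25 + (1/10)·9 + (3/10)·16 + (1/5)·49 + (1/20)·121 = 303/10
Var(X) = 303/10 − (17/10)² = 2741/100 ≈ 27.410

27.410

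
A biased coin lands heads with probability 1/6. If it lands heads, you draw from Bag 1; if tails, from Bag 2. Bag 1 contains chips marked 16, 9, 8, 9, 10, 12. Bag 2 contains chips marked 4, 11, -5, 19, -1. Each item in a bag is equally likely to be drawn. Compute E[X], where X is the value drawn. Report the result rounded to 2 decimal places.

6.44

E[X | Bag 1] = (16 + 9 + 8 + 9 + 10 + 12)/6 = 32/3
E[X | Bag 2] = (4 + 11 − 5 + 19 − 1)/5 = 28/5
E[X] = (1/6)·32/3 + (5/6)·28/5 = 58/9 ≈ 6.44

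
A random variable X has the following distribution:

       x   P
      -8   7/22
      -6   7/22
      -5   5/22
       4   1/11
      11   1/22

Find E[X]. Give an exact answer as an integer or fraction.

E[X] = (7/22)·(-8) + (7/22)·(-6) + (5/22)·(-5) + (1/11)·4 + (1/22)·11
     = -52/11

-52/11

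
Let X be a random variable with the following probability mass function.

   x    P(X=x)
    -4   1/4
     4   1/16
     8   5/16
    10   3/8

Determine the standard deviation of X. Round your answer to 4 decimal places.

5.6789

E[X] = 11/2, E[X²] = 125/2
Var(X) = E[X²] − (E[X])² = 125/2 − 121/4 = 129/4
SD(X) = √(129/4) ≈ 5.6789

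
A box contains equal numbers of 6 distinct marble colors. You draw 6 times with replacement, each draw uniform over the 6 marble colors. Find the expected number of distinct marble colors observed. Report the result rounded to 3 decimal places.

3.991

Let Xⱼ=1 if type j appears at least once. P(Xⱼ=1) = 1 − ((6−1)/6)^6 = 31031/46656.
E[#distinct] = 6·31031/46656 = 31031/7776.
≈ 3.991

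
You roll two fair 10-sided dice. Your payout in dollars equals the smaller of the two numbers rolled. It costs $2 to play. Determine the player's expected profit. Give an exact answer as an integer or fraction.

Distribution of the smaller of the two numbers rolled: 1 w.p. 19/100, 2 w.p. 17/100, 3 w.p. 3/20, 4 w.p. 13/100, 5 w.p. 11/100, 6 w.p. 9/100, …
E[payout] = (19/100)·1 + (17/100)·2 + (3/20)·3 + (13/100)·4 + (11/100)·5 + (9/100)·6 + (7/100)·7 + (1/20)·8 + (3/100)·9 + (1/100)·10 = 77/20
Expected profit = 77/20 − 2 = 37/20

37/20 dollars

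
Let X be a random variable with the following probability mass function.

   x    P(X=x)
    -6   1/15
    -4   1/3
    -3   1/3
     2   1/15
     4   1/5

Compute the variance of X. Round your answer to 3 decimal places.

E[X] = (1/15)·(-6) + (1/3)·(-4) + (1/3)·(-3) + (1/15)·2 + (1/5)·4 = -9/5
E[X²] = (1/15)·36 + (1/3)·16 + (1/3)·9 + (1/15)·4 + (1/5)·16 = 71/5
Var(X) = 71/5 − (-9/5)² = 274/25 ≈ 10.960

10.960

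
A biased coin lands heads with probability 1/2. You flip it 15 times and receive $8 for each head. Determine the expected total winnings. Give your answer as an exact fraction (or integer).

E[#heads] = 15·1/2 = 15/2 (linearity over flips).
E[winnings] = 8·15/2 = 60.

$60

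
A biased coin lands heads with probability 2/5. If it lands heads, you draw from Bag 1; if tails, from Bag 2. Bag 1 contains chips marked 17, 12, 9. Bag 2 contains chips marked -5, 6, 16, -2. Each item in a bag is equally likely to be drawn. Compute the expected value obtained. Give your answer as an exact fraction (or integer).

439/60

E[X | Bag 1] = (17 + 12 + 9)/3 = 38/3
E[X | Bag 2] = (-5 + 6 + 16 − 2)/4 = 15/4
E[X] = (2/5)·38/3 + (3/5)·15/4 = 439/60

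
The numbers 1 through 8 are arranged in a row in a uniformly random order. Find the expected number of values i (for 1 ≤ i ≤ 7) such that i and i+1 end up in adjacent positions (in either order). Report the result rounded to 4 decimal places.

For each i ∈ {1,…,7}, let Xᵢ = 1 if i and i+1 are adjacent. P(Xᵢ=1) = 2·(8−1)!/8! = 2/8.
By linearity, E[ΣXᵢ] = (7)·(2/8) = 7/4.
≈ 1.7500

1.7500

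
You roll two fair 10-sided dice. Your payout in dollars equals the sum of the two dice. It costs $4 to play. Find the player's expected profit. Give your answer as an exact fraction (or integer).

$7

Distribution of the sum of the two dice: 2 w.p. 1/100, 3 w.p. 1/50, 4 w.p. 3/100, 5 w.p. 1/25, 6 w.p. 1/20, 7 w.p. 3/50, …
E[payout] = (1/100)·2 + (1/50)·3 + (3/100)·4 + (1/25)·5 + (1/20)·6 + (3/50)·7 + (7/100)·8 + (2/25)·9 + (9/100)·10 + (1/10)·11 + (9/100)·12 + (2/25)·13 + (7/100)·14 + (3/50)·15 + (1/20)·16 + (1/25)·17 + (3/100)·18 + (1/50)·19 + (1/100)·20 = 11
Expected profit = 11 − 4 = 7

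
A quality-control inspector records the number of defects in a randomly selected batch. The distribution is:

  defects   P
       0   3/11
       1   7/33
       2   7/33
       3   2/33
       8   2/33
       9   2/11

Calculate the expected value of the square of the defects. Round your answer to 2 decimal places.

E[X²] = (3/11)·0 + (7/33)·1 + (7/33)·4 + (2/33)·9 + (2/33)·64 + (2/11)·81
     = 667/33 ≈ 20.21

20.21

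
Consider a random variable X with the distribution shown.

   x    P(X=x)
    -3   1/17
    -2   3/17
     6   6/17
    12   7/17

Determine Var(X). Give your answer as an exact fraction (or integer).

8844/289

E[X] = (1/17)·(-3) + (3/17)·(-2) + (6/17)·6 + (7/17)·12 = 111/17
E[X²] = (1/17)·9 + (3/17)·4 + (6/17)·36 + (7/17)·144 = 1245/17
Var(X) = 1245/17 − (111/17)² = 8844/289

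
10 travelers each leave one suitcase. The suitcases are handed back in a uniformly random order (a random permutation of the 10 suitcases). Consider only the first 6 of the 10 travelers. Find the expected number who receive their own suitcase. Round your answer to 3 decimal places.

Let Xᵢ = 1 if person i gets their own suitcase. For each i, P(Xᵢ=1) = 1/10.
By linearity of expectation, E[X₁+…+X_6] = 6·(1/10) = 3/5.
≈ 0.600

0.600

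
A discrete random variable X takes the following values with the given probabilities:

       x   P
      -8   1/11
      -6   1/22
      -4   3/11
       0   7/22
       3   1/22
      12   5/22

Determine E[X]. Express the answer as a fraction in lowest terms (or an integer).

E[X] = (1/11)·(-8) + (1/22)·(-6) + (3/11)·(-4) + (7/22)·0 + (1/22)·3 + (5/22)·12
     = 17/22

17/22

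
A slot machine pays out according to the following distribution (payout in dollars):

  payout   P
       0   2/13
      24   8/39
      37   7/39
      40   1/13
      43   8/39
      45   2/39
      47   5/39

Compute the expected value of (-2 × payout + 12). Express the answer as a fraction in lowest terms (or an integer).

-2012/39

E[-2x+12] = (2/13)·12 + (8/39)·(-36) + (7/39)·(-62) + (1/13)·(-68) + (8/39)·(-74) + (2/39)·(-78) + (5/39)·(-82)
     = -2012/39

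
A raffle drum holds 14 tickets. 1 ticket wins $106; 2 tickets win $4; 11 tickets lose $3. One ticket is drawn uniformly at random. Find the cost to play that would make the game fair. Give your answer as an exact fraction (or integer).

E[payout] = (1/14)·106 + (2/14)·4 + (11/14)·(-3) = 81/14
Fair fee = E[payout] = 81/14

81/14 dollars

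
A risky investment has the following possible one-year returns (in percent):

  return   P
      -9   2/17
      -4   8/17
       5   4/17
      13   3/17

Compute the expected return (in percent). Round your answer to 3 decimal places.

E[X] = (2/17)·(-9) + (8/17)·(-4) + (4/17)·5 + (3/17)·13
     = 9/17 ≈ 0.529

0.529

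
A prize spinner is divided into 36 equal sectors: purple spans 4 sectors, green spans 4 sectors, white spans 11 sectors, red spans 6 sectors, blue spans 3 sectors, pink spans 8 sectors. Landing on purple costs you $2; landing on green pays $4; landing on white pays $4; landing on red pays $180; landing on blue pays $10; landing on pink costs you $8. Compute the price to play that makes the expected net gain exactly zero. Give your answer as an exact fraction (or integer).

61/2 dollars

E[payout] = (4/36)·(-2) + (4/36)·4 + (11/36)·4 + (6/36)·180 + (3/36)·10 + (8/36)·(-8) = 61/2
Fair fee = E[payout] = 61/2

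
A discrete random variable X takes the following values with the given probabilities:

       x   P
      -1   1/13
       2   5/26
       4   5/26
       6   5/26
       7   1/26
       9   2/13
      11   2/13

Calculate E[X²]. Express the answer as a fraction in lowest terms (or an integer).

E[X²] = (1/13)·1 + (5/26)·4 + (5/26)·16 + (5/26)·36 + (1/26)·49 + (2/13)·81 + (2/13)·121
     = 1139/26

1139/26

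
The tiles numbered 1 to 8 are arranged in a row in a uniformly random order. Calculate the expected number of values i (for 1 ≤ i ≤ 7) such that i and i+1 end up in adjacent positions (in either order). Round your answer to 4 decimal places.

1.7500

For each i ∈ {1,…,7}, let Xᵢ = 1 if i and i+1 are adjacent. P(Xᵢ=1) = 2·(8−1)!/8! = 2/8.
By linearity, E[ΣXᵢ] = (7)·(2/8) = 7/4.
≈ 1.7500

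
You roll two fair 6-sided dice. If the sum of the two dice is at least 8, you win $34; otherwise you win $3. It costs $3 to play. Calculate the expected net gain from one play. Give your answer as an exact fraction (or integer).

E[payout] = (7/12)·3 + (5/12)·34 = 191/12
Expected profit = 191/12 − 3 = 155/12

155/12 dollars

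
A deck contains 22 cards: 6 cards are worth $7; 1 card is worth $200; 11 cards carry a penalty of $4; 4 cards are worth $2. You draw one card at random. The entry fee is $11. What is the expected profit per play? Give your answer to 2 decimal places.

E[payout] = (6/22)·7 + (1/22)·200 + (11/22)·(-4) + (4/22)·2 = 103/11
Expected profit = 103/11 − 11 = -18/11 ≈ -$1.64

-$1.64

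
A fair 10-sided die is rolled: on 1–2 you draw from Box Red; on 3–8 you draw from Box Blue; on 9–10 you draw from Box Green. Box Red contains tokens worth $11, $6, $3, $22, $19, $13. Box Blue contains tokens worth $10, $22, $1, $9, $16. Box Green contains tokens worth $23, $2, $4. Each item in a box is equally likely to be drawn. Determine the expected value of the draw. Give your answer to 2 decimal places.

$11.36

E[X | Box Red] = (11 + 6 + 3 + 22 + 19 + 13)/6 = 37/3
E[X | Box Blue] = (10 + 22 + 1 + 9 + 16)/5 = 58/5
E[X | Box Green] = (23 + 2 + 4)/3 = 29/3
E[X] = (1/5)·37/3 + (3/5)·58/5 + (1/5)·29/3 = 284/25 ≈ 11.36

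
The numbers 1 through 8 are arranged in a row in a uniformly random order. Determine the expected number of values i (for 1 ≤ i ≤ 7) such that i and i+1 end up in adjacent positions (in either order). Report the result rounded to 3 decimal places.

1.750

For each i ∈ {1,…,7}, let Xᵢ = 1 if i and i+1 are adjacent. P(Xᵢ=1) = 2·(8−1)!/8! = 2/8.
By linearity, E[ΣXᵢ] = (7)·(2/8) = 7/4.
≈ 1.750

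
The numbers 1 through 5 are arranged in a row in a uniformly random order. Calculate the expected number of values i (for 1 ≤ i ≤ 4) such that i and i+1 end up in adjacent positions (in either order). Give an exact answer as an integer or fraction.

8/5

For each i ∈ {1,…,4}, let Xᵢ = 1 if i and i+1 are adjacent. P(Xᵢ=1) = 2·(5−1)!/5! = 2/5.
By linearity, E[ΣXᵢ] = (4)·(2/5) = 8/5.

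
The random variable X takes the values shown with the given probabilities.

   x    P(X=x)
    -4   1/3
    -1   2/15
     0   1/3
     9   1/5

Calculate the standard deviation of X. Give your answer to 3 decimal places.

E[X] = 1/3, E[X²] = 65/3
Var(X) = E[X²] − (E[X])² = 65/3 − 1/9 = 194/9
SD(X) = √(194/9) ≈ 4.643

4.643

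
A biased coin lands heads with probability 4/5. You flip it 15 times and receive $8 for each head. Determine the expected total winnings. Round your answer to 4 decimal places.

E[#heads] = 15·4/5 = 12 (linearity over flips).
E[winnings] = 8·12 = 96.
≈ 96.0000

$96.0000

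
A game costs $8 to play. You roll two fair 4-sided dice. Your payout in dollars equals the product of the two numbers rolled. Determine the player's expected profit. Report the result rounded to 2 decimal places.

Distribution of the product of the two numbers rolled: 1 w.p. 1/16, 2 w.p. 1/8, 3 w.p. 1/8, 4 w.p. 3/16, 6 w.p. 1/8, 8 w.p. 1/8, …
E[payout] = (1/16)·1 + (1/8)·2 + (1/8)·3 + (3/16)·4 + (1/8)·6 + (1/8)·8 + (1/16)·9 + (1/8)·12 + (1/16)·16 = 25/4
Expected profit = 25/4 − 8 = -7/4 ≈ -$1.75

-$1.75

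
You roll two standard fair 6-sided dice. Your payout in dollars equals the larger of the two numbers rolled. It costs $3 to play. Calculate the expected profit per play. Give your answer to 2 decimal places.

Distribution of the larger of the two numbers rolled: 1 w.p. 1/36, 2 w.p. 1/12, 3 w.p. 5/36, 4 w.p. 7/36, 5 w.p. 1/4, 6 w.p. 11/36
E[payout] = (1/36)·1 + (1/12)·2 + (5/36)·3 + (7/36)·4 + (1/4)·5 + (11/36)·6 = 161/36
Expected profit = 161/36 − 3 = 53/36 ≈ $1.47

$1.47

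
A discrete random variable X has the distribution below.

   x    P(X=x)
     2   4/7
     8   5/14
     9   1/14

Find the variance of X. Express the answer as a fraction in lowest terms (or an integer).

E[X] = (4/7)·2 + (5/14)·8 + (1/14)·9 = 65/14
E[X²] = (4/7)·4 + (5/14)·64 + (1/14)·81 = 433/14
Var(X) = 433/14 − (65/14)² = 1837/196

1837/196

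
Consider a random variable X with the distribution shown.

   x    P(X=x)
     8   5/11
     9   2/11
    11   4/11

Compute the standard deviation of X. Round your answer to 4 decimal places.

1.3545

E[X] = 102/11, E[X²] = 966/11
Var(X) = E[X²] − (E[X])² = 966/11 − 10404/121 = 222/121
SD(X) = √(222/121) ≈ 1.3545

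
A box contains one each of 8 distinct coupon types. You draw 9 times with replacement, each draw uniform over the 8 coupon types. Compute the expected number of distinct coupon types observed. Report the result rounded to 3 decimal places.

Let Xⱼ=1 if type j appears at least once. P(Xⱼ=1) = 1 − ((8−1)/8)^9 = 93864121/134217728.
E[#distinct] = 8·93864121/134217728 = 93864121/16777216.
≈ 5.595

5.595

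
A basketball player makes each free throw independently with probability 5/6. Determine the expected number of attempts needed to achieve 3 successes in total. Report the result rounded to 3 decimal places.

3.600

By linearity (sum of 3 independent geometric waits), E[trials] = 3/p = 3/(5/6) = 18/5.
≈ 3.600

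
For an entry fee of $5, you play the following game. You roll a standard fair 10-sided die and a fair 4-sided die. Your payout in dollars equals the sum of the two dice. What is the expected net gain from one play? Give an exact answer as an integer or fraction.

$3

Distribution of the sum of the two dice: 2 w.p. 1/40, 3 w.p. 1/20, 4 w.p. 3/40, 5 w.p. 1/10, 6 w.p. 1/10, 7 w.p. 1/10, …
E[payout] = (1/40)·2 + (1/20)·3 + (3/40)·4 + (1/10)·5 + (1/10)·6 + (1/10)·7 + (1/10)·8 + (1/10)·9 + (1/10)·10 + (1/10)·11 + (3/40)·12 + (1/20)·13 + (1/40)·14 = 8
Expected profit = 8 − 5 = 3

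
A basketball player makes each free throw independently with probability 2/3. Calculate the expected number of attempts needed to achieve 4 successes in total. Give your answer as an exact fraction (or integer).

6

By linearity (sum of 4 independent geometric waits), E[trials] = 4/p = 4/(2/3) = 6.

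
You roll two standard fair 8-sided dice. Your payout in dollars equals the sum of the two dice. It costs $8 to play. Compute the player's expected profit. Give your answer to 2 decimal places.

$1.00

Distribution of the sum of the two dice: 2 w.p. 1/64, 3 w.p. 1/32, 4 w.p. 3/64, 5 w.p. 1/16, 6 w.p. 5/64, 7 w.p. 3/32, …
E[payout] = (1/64)·2 + (1/32)·3 + (3/64)·4 + (1/16)·5 + (5/64)·6 + (3/32)·7 + (7/64)·8 + (1/8)·9 + (7/64)·10 + (3/32)·11 + (5/64)·12 + (1/16)·13 + (3/64)·14 + (1/32)·15 + (1/64)·16 = 9
Expected profit = 9 − 8 = 1 ≈ $1.00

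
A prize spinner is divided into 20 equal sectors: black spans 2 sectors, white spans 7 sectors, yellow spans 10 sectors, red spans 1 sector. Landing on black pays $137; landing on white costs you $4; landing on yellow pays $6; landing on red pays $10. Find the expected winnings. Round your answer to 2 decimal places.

$15.80

E[payout] = (2/20)·137 + (7/20)·(-4) + (10/20)·6 + (1/20)·10 = 79/5
≈ $15.80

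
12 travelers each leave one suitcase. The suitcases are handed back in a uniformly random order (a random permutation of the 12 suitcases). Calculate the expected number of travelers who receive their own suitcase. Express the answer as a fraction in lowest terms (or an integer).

1

Let Xᵢ = 1 if person i gets their own suitcase. For each i, P(Xᵢ=1) = 1/12.
By linearity of expectation, E[X₁+…+X_12] = 12·(1/12) = 1.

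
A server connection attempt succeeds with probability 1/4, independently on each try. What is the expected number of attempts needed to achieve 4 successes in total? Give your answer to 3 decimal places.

By linearity (sum of 4 independent geometric waits), E[trials] = 4/p = 4/(1/4) = 16.
≈ 16.000

16.000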